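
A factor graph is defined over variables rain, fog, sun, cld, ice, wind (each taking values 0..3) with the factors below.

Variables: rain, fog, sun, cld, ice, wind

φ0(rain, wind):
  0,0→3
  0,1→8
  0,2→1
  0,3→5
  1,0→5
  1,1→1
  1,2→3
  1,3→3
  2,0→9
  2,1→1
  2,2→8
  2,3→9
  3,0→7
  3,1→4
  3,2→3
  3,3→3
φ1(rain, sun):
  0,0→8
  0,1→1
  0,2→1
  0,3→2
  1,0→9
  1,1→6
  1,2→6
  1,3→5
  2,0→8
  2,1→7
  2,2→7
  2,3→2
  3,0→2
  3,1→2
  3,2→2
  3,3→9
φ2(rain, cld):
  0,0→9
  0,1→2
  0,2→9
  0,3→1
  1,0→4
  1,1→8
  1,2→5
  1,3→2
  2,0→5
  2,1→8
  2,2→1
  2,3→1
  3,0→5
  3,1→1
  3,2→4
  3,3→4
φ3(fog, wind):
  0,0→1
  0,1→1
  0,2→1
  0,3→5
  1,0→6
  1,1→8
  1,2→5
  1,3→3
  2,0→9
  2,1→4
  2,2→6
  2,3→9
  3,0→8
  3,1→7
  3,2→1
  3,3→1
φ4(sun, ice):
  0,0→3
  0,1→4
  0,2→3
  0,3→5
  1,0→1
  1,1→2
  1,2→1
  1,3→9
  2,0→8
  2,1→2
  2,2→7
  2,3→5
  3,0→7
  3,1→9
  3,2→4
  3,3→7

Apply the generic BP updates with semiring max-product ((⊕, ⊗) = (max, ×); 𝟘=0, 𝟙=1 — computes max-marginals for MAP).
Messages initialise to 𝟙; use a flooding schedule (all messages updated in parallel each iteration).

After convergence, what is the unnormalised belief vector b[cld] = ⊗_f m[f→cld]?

b[cld] = [25515, 40824, 23040, 20412]

init: all messages = 𝟙 over 4 values
r1 m[φ0→rain] = [8, 5, 9, 7]
r1 m[φ0→wind] = [9, 8, 8, 9]
r1 m[φ1→rain] = [8, 9, 8, 9]
r1 m[φ1→sun] = [9, 7, 7, 9]
r1 m[φ2→rain] = [9, 8, 8, 5]
r1 m[φ2→cld] = [9, 8, 9, 4]
r1 m[φ3→fog] = [5, 8, 9, 8]
r1 m[φ3→wind] = [9, 8, 6, 9]
r1 m[φ4→sun] = [5, 9, 8, 9]
r1 m[φ4→ice] = [8, 9, 7, 9]
r1 m[rain→φ0] = [1, 1, 1, 1]
r1 m[rain→φ1] = [1, 1, 1, 1]
r1 m[rain→φ2] = [1, 1, 1, 1]
r1 m[fog→φ3] = [1, 1, 1, 1]
r1 m[sun→φ1] = [1, 1, 1, 1]
r1 m[sun→φ4] = [1, 1, 1, 1]
r1 m[cld→φ2] = [1, 1, 1, 1]
r1 m[ice→φ4] = [1, 1, 1, 1]
r1 m[wind→φ0] = [1, 1, 1, 1]
r1 m[wind→φ3] = [1, 1, 1, 1]
r2 m[φ0→rain] = [8, 5, 9, 7]
r2 m[φ0→wind] = [9, 8, 8, 9]
r2 m[φ1→rain] = [8, 9, 8, 9]
r2 m[φ1→sun] = [9, 7, 7, 9]
r2 m[φ2→rain] = [9, 8, 8, 5]
r2 m[φ2→cld] = [9, 8, 9, 4]
r2 m[φ3→fog] = [5, 8, 9, 8]
r2 m[φ3→wind] = [9, 8, 6, 9]
r2 m[φ4→sun] = [5, 9, 8, 9]
r2 m[φ4→ice] = [8, 9, 7, 9]
r2 m[rain→φ0] = [72, 72, 64, 45]
r2 m[rain→φ1] = [72, 40, 72, 35]
r2 m[rain→φ2] = [64, 45, 72, 63]
r2 m[fog→φ3] = [1, 1, 1, 1]
r2 m[sun→φ1] = [5, 9, 8, 9]
r2 m[sun→φ4] = [9, 7, 7, 9]
r2 m[cld→φ2] = [1, 1, 1, 1]
r2 m[ice→φ4] = [1, 1, 1, 1]
r2 m[wind→φ0] = [9, 8, 6, 9]
r2 m[wind→φ3] = [9, 8, 8, 9]
r3 m[φ0→rain] = [64, 45, 81, 63]
r3 m[φ0→wind] = [576, 576, 512, 576]
r3 m[φ1→rain] = [40, 54, 63, 81]
r3 m[φ1→sun] = [576, 504, 504, 315]
r3 m[φ2→rain] = [9, 8, 8, 5]
r3 m[φ2→cld] = [576, 576, 576, 252]
r3 m[φ3→fog] = [45, 64, 81, 72]
r3 m[φ3→wind] = [9, 8, 6, 9]
r3 m[φ4→sun] = [5, 9, 8, 9]
r3 m[φ4→ice] = [63, 81, 49, 63]
r3 m[rain→φ0] = [72, 72, 64, 45]
r3 m[rain→φ1] = [72, 40, 72, 35]
r3 m[rain→φ2] = [64, 45, 72, 63]
r3 m[fog→φ3] = [1, 1, 1, 1]
r3 m[sun→φ1] = [5, 9, 8, 9]
r3 m[sun→φ4] = [9, 7, 7, 9]
r3 m[cld→φ2] = [1, 1, 1, 1]
r3 m[ice→φ4] = [1, 1, 1, 1]
r3 m[wind→φ0] = [9, 8, 6, 9]
r3 m[wind→φ3] = [9, 8, 8, 9]
r4 m[φ0→rain] = [64, 45, 81, 63]
r4 m[φ0→wind] = [576, 576, 512, 576]
r4 m[φ1→rain] = [40, 54, 63, 81]
r4 m[φ1→sun] = [576, 504, 504, 315]
r4 m[φ2→rain] = [9, 8, 8, 5]
r4 m[φ2→cld] = [576, 576, 576, 252]
r4 m[φ3→fog] = [45, 64, 81, 72]
r4 m[φ3→wind] = [9, 8, 6, 9]
r4 m[φ4→sun] = [5, 9, 8, 9]
r4 m[φ4→ice] = [63, 81, 49, 63]
r4 m[rain→φ0] = [360, 432, 504, 405]
r4 m[rain→φ1] = [576, 360, 648, 315]
r4 m[rain→φ2] = [2560, 2430, 5103, 5103]
r4 m[fog→φ3] = [1, 1, 1, 1]
r4 m[sun→φ1] = [5, 9, 8, 9]
r4 m[sun→φ4] = [576, 504, 504, 315]
r4 m[cld→φ2] = [1, 1, 1, 1]
r4 m[ice→φ4] = [1, 1, 1, 1]
r4 m[wind→φ0] = [9, 8, 6, 9]
r4 m[wind→φ3] = [576, 576, 512, 576]
r5 m[φ0→rain] = [64, 45, 81, 63]
r5 m[φ0→wind] = [4536, 2880, 4032, 4536]
r5 m[φ1→rain] = [40, 54, 63, 81]
r5 m[φ1→sun] = [5184, 4536, 4536, 2835]
r5 m[φ2→rain] = [9, 8, 8, 5]
r5 m[φ2→cld] = [25515, 40824, 23040, 20412]
r5 m[φ3→fog] = [2880, 4608, 5184, 4608]
r5 m[φ3→wind] = [9, 8, 6, 9]
r5 m[φ4→sun] = [5, 9, 8, 9]
r5 m[φ4→ice] = [4032, 2835, 3528, 4536]
r5 m[rain→φ0] = [360, 432, 504, 405]
r5 m[rain→φ1] = [576, 360, 648, 315]
r5 m[rain→φ2] = [2560, 2430, 5103, 5103]
r5 m[fog→φ3] = [1, 1, 1, 1]
r5 m[sun→φ1] = [5, 9, 8, 9]
r5 m[sun→φ4] = [576, 504, 504, 315]
r5 m[cld→φ2] = [1, 1, 1, 1]
r5 m[ice→φ4] = [1, 1, 1, 1]
r5 m[wind→φ0] = [9, 8, 6, 9]
r5 m[wind→φ3] = [576, 576, 512, 576]
r6 m[φ0→rain] = [64, 45, 81, 63]
r6 m[φ0→wind] = [4536, 2880, 4032, 4536]
r6 m[φ1→rain] = [40, 54, 63, 81]
r6 m[φ1→sun] = [5184, 4536, 4536, 2835]
r6 m[φ2→rain] = [9, 8, 8, 5]
r6 m[φ2→cld] = [25515, 40824, 23040, 20412]
r6 m[φ3→fog] = [2880, 4608, 5184, 4608]
r6 m[φ3→wind] = [9, 8, 6, 9]
r6 m[φ4→sun] = [5, 9, 8, 9]
r6 m[φ4→ice] = [4032, 2835, 3528, 4536]
r6 m[rain→φ0] = [360, 432, 504, 405]
r6 m[rain→φ1] = [576, 360, 648, 315]
r6 m[rain→φ2] = [2560, 2430, 5103, 5103]
r6 m[fog→φ3] = [1, 1, 1, 1]
r6 m[sun→φ1] = [5, 9, 8, 9]
r6 m[sun→φ4] = [5184, 4536, 4536, 2835]
r6 m[cld→φ2] = [1, 1, 1, 1]
r6 m[ice→φ4] = [1, 1, 1, 1]
r6 m[wind→φ0] = [9, 8, 6, 9]
r6 m[wind→φ3] = [4536, 2880, 4032, 4536]
r7 m[φ0→rain] = [64, 45, 81, 63]
r7 m[φ0→wind] = [4536, 2880, 4032, 4536]
r7 m[φ1→rain] = [40, 54, 63, 81]
r7 m[φ1→sun] = [5184, 4536, 4536, 2835]
r7 m[φ2→rain] = [9, 8, 8, 5]
r7 m[φ2→cld] = [25515, 40824, 23040, 20412]
r7 m[φ3→fog] = [22680, 27216, 40824, 36288]
r7 m[φ3→wind] = [9, 8, 6, 9]
r7 m[φ4→sun] = [5, 9, 8, 9]
r7 m[φ4→ice] = [36288, 25515, 31752, 40824]
r7 m[rain→φ0] = [360, 432, 504, 405]
r7 m[rain→φ1] = [576, 360, 648, 315]
r7 m[rain→φ2] = [2560, 2430, 5103, 5103]
r7 m[fog→φ3] = [1, 1, 1, 1]
r7 m[sun→φ1] = [5, 9, 8, 9]
r7 m[sun→φ4] = [5184, 4536, 4536, 2835]
r7 m[cld→φ2] = [1, 1, 1, 1]
r7 m[ice→φ4] = [1, 1, 1, 1]
r7 m[wind→φ0] = [9, 8, 6, 9]
r7 m[wind→φ3] = [4536, 2880, 4032, 4536]
r8 m[φ0→rain] = [64, 45, 81, 63]
r8 m[φ0→wind] = [4536, 2880, 4032, 4536]
r8 m[φ1→rain] = [40, 54, 63, 81]
r8 m[φ1→sun] = [5184, 4536, 4536, 2835]
r8 m[φ2→rain] = [9, 8, 8, 5]
r8 m[φ2→cld] = [25515, 40824, 23040, 20412]
r8 m[φ3→fog] = [22680, 27216, 40824, 36288]
r8 m[φ3→wind] = [9, 8, 6, 9]
r8 m[φ4→sun] = [5, 9, 8, 9]
r8 m[φ4→ice] = [36288, 25515, 31752, 40824]
r8 m[rain→φ0] = [360, 432, 504, 405]
r8 m[rain→φ1] = [576, 360, 648, 315]
r8 m[rain→φ2] = [2560, 2430, 5103, 5103]
r8 m[fog→φ3] = [1, 1, 1, 1]
r8 m[sun→φ1] = [5, 9, 8, 9]
r8 m[sun→φ4] = [5184, 4536, 4536, 2835]
r8 m[cld→φ2] = [1, 1, 1, 1]
r8 m[ice→φ4] = [1, 1, 1, 1]
r8 m[wind→φ0] = [9, 8, 6, 9]
r8 m[wind→φ3] = [4536, 2880, 4032, 4536]
fixed point reached at round 8
b[cld] = ⊗ incoming = [25515, 40824, 23040, 20412]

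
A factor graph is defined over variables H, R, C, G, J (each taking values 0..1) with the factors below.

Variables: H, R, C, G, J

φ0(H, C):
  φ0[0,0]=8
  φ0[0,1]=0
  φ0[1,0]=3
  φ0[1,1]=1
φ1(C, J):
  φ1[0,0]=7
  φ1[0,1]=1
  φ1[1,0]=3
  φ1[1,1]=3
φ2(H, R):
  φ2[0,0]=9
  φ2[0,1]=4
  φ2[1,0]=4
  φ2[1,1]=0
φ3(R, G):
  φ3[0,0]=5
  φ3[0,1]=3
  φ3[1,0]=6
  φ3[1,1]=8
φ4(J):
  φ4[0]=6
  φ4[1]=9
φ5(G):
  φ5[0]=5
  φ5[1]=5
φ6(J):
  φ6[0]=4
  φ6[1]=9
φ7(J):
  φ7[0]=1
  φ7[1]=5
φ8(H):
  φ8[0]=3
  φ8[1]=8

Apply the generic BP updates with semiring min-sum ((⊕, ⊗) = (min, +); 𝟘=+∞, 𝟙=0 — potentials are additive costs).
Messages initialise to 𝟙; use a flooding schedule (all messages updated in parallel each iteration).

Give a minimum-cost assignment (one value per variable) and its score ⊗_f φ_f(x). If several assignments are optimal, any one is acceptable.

assignment: (H=0, R=1, C=1, G=0, J=0); score = 32

init: all messages = 𝟙 over 2 values
r1 m[φ0→H] = [0, 1]
r1 m[φ0→C] = [3, 0]
r1 m[φ1→C] = [1, 3]
r1 m[φ1→J] = [3, 1]
r1 m[φ2→H] = [4, 0]
r1 m[φ2→R] = [4, 0]
r1 m[φ3→R] = [3, 6]
r1 m[φ3→G] = [5, 3]
r1 m[φ4→J] = [6, 9]
r1 m[φ5→G] = [5, 5]
r1 m[φ6→J] = [4, 9]
r1 m[φ7→J] = [1, 5]
r1 m[φ8→H] = [3, 8]
r1 m[H→φ0] = [0, 0]
r1 m[H→φ2] = [0, 0]
r1 m[H→φ8] = [0, 0]
r1 m[R→φ2] = [0, 0]
r1 m[R→φ3] = [0, 0]
r1 m[C→φ0] = [0, 0]
r1 m[C→φ1] = [0, 0]
r1 m[G→φ3] = [0, 0]
r1 m[G→φ5] = [0, 0]
r1 m[J→φ1] = [0, 0]
r1 m[J→φ4] = [0, 0]
r1 m[J→φ6] = [0, 0]
r1 m[J→φ7] = [0, 0]
r2 m[φ0→H] = [0, 1]
r2 m[φ0→C] = [3, 0]
r2 m[φ1→C] = [1, 3]
r2 m[φ1→J] = [3, 1]
r2 m[φ2→H] = [4, 0]
r2 m[φ2→R] = [4, 0]
r2 m[φ3→R] = [3, 6]
r2 m[φ3→G] = [5, 3]
r2 m[φ4→J] = [6, 9]
r2 m[φ5→G] = [5, 5]
r2 m[φ6→J] = [4, 9]
r2 m[φ7→J] = [1, 5]
r2 m[φ8→H] = [3, 8]
r2 m[H→φ0] = [7, 8]
r2 m[H→φ2] = [3, 9]
r2 m[H→φ8] = [4, 1]
r2 m[R→φ2] = [3, 6]
r2 m[R→φ3] = [4, 0]
r2 m[C→φ0] = [1, 3]
r2 m[C→φ1] = [3, 0]
r2 m[G→φ3] = [5, 5]
r2 m[G→φ5] = [5, 3]
r2 m[J→φ1] = [11, 23]
r2 m[J→φ4] = [8, 15]
r2 m[J→φ6] = [10, 15]
r2 m[J→φ7] = [13, 19]
r3 m[φ0→H] = [3, 4]
r3 m[φ0→C] = [11, 7]
r3 m[φ1→C] = [18, 14]
r3 m[φ1→J] = [3, 3]
r3 m[φ2→H] = [10, 6]
r3 m[φ2→R] = [12, 7]
r3 m[φ3→R] = [8, 11]
r3 m[φ3→G] = [6, 7]
r3 m[φ4→J] = [6, 9]
r3 m[φ5→G] = [5, 5]
r3 m[φ6→J] = [4, 9]
r3 m[φ7→J] = [1, 5]
r3 m[φ8→H] = [3, 8]
r3 m[H→φ0] = [7, 8]
r3 m[H→φ2] = [3, 9]
r3 m[H→φ8] = [4, 1]
r3 m[R→φ2] = [3, 6]
r3 m[R→φ3] = [4, 0]
r3 m[C→φ0] = [1, 3]
r3 m[C→φ1] = [3, 0]
r3 m[G→φ3] = [5, 5]
r3 m[G→φ5] = [5, 3]
r3 m[J→φ1] = [11, 23]
r3 m[J→φ4] = [8, 15]
r3 m[J→φ6] = [10, 15]
r3 m[J→φ7] = [13, 19]
r4 m[φ0→H] = [3, 4]
r4 m[φ0→C] = [11, 7]
r4 m[φ1→C] = [18, 14]
r4 m[φ1→J] = [3, 3]
r4 m[φ2→H] = [10, 6]
r4 m[φ2→R] = [12, 7]
r4 m[φ3→R] = [8, 11]
r4 m[φ3→G] = [6, 7]
r4 m[φ4→J] = [6, 9]
r4 m[φ5→G] = [5, 5]
r4 m[φ6→J] = [4, 9]
r4 m[φ7→J] = [1, 5]
r4 m[φ8→H] = [3, 8]
r4 m[H→φ0] = [13, 14]
r4 m[H→φ2] = [6, 12]
r4 m[H→φ8] = [13, 10]
r4 m[R→φ2] = [8, 11]
r4 m[R→φ3] = [12, 7]
r4 m[C→φ0] = [18, 14]
r4 m[C→φ1] = [11, 7]
r4 m[G→φ3] = [5, 5]
r4 m[G→φ5] = [6, 7]
r4 m[J→φ1] = [11, 23]
r4 m[J→φ4] = [8, 17]
r4 m[J→φ6] = [10, 17]
r4 m[J→φ7] = [13, 21]
r5 m[φ0→H] = [14, 15]
r5 m[φ0→C] = [17, 13]
r5 m[φ1→C] = [18, 14]
r5 m[φ1→J] = [10, 10]
r5 m[φ2→H] = [15, 11]
r5 m[φ2→R] = [15, 10]
r5 m[φ3→R] = [8, 11]
r5 m[φ3→G] = [13, 15]
r5 m[φ4→J] = [6, 9]
r5 m[φ5→G] = [5, 5]
r5 m[φ6→J] = [4, 9]
r5 m[φ7→J] = [1, 5]
r5 m[φ8→H] = [3, 8]
r5 m[H→φ0] = [13, 14]
r5 m[H→φ2] = [6, 12]
r5 m[H→φ8] = [13, 10]
r5 m[R→φ2] = [8, 11]
r5 m[R→φ3] = [12, 7]
r5 m[C→φ0] = [18, 14]
r5 m[C→φ1] = [11, 7]
r5 m[G→φ3] = [5, 5]
r5 m[G→φ5] = [6, 7]
r5 m[J→φ1] = [11, 23]
r5 m[J→φ4] = [8, 17]
r5 m[J→φ6] = [10, 17]
r5 m[J→φ7] = [13, 21]
r6 m[φ0→H] = [14, 15]
r6 m[φ0→C] = [17, 13]
r6 m[φ1→C] = [18, 14]
r6 m[φ1→J] = [10, 10]
r6 m[φ2→H] = [15, 11]
r6 m[φ2→R] = [15, 10]
r6 m[φ3→R] = [8, 11]
r6 m[φ3→G] = [13, 15]
r6 m[φ4→J] = [6, 9]
r6 m[φ5→G] = [5, 5]
r6 m[φ6→J] = [4, 9]
r6 m[φ7→J] = [1, 5]
r6 m[φ8→H] = [3, 8]
r6 m[H→φ0] = [18, 19]
r6 m[H→φ2] = [17, 23]
r6 m[H→φ8] = [29, 26]
r6 m[R→φ2] = [8, 11]
r6 m[R→φ3] = [15, 10]
r6 m[C→φ0] = [18, 14]
r6 m[C→φ1] = [17, 13]
r6 m[G→φ3] = [5, 5]
r6 m[G→φ5] = [13, 15]
r6 m[J→φ1] = [11, 23]
r6 m[J→φ4] = [15, 24]
r6 m[J→φ6] = [17, 24]
r6 m[J→φ7] = [20, 28]
r7 m[φ0→H] = [14, 15]
r7 m[φ0→C] = [22, 18]
r7 m[φ1→C] = [18, 14]
r7 m[φ1→J] = [16, 16]
r7 m[φ2→H] = [15, 11]
r7 m[φ2→R] = [26, 21]
r7 m[φ3→R] = [8, 11]
r7 m[φ3→G] = [16, 18]
r7 m[φ4→J] = [6, 9]
r7 m[φ5→G] = [5, 5]
r7 m[φ6→J] = [4, 9]
r7 m[φ7→J] = [1, 5]
r7 m[φ8→H] = [3, 8]
r7 m[H→φ0] = [18, 19]
r7 m[H→φ2] = [17, 23]
r7 m[H→φ8] = [29, 26]
r7 m[R→φ2] = [8, 11]
r7 m[R→φ3] = [15, 10]
r7 m[C→φ0] = [18, 14]
r7 m[C→φ1] = [17, 13]
r7 m[G→φ3] = [5, 5]
r7 m[G→φ5] = [13, 15]
r7 m[J→φ1] = [11, 23]
r7 m[J→φ4] = [15, 24]
r7 m[J→φ6] = [17, 24]
r7 m[J→φ7] = [20, 28]
r8 m[φ0→H] = [14, 15]
r8 m[φ0→C] = [22, 18]
r8 m[φ1→C] = [18, 14]
r8 m[φ1→J] = [16, 16]
r8 m[φ2→H] = [15, 11]
r8 m[φ2→R] = [26, 21]
r8 m[φ3→R] = [8, 11]
r8 m[φ3→G] = [16, 18]
r8 m[φ4→J] = [6, 9]
r8 m[φ5→G] = [5, 5]
r8 m[φ6→J] = [4, 9]
r8 m[φ7→J] = [1, 5]
r8 m[φ8→H] = [3, 8]
r8 m[H→φ0] = [18, 19]
r8 m[H→φ2] = [17, 23]
r8 m[H→φ8] = [29, 26]
r8 m[R→φ2] = [8, 11]
r8 m[R→φ3] = [26, 21]
r8 m[C→φ0] = [18, 14]
r8 m[C→φ1] = [22, 18]
r8 m[G→φ3] = [5, 5]
r8 m[G→φ5] = [16, 18]
r8 m[J→φ1] = [11, 23]
r8 m[J→φ4] = [21, 30]
r8 m[J→φ6] = [23, 30]
r8 m[J→φ7] = [26, 34]
r9 m[φ0→H] = [14, 15]
r9 m[φ0→C] = [22, 18]
r9 m[φ1→C] = [18, 14]
r9 m[φ1→J] = [21, 21]
r9 m[φ2→H] = [15, 11]
r9 m[φ2→R] = [26, 21]
r9 m[φ3→R] = [8, 11]
r9 m[φ3→G] = [27, 29]
r9 m[φ4→J] = [6, 9]
r9 m[φ5→G] = [5, 5]
r9 m[φ6→J] = [4, 9]
r9 m[φ7→J] = [1, 5]
r9 m[φ8→H] = [3, 8]
r9 m[H→φ0] = [18, 19]
r9 m[H→φ2] = [17, 23]
r9 m[H→φ8] = [29, 26]
r9 m[R→φ2] = [8, 11]
r9 m[R→φ3] = [26, 21]
r9 m[C→φ0] = [18, 14]
r9 m[C→φ1] = [22, 18]
r9 m[G→φ3] = [5, 5]
r9 m[G→φ5] = [16, 18]
r9 m[J→φ1] = [11, 23]
r9 m[J→φ4] = [21, 30]
r9 m[J→φ6] = [23, 30]
r9 m[J→φ7] = [26, 34]
r10 m[φ0→H] = [14, 15]
r10 m[φ0→C] = [22, 18]
r10 m[φ1→C] = [18, 14]
r10 m[φ1→J] = [21, 21]
r10 m[φ2→H] = [15, 11]
r10 m[φ2→R] = [26, 21]
r10 m[φ3→R] = [8, 11]
r10 m[φ3→G] = [27, 29]
r10 m[φ4→J] = [6, 9]
r10 m[φ5→G] = [5, 5]
r10 m[φ6→J] = [4, 9]
r10 m[φ7→J] = [1, 5]
r10 m[φ8→H] = [3, 8]
r10 m[H→φ0] = [18, 19]
r10 m[H→φ2] = [17, 23]
r10 m[H→φ8] = [29, 26]
r10 m[R→φ2] = [8, 11]
r10 m[R→φ3] = [26, 21]
r10 m[C→φ0] = [18, 14]
r10 m[C→φ1] = [22, 18]
r10 m[G→φ3] = [5, 5]
r10 m[G→φ5] = [27, 29]
r10 m[J→φ1] = [11, 23]
r10 m[J→φ4] = [26, 35]
r10 m[J→φ6] = [28, 35]
r10 m[J→φ7] = [31, 39]
r11 m[φ0→H] = [14, 15]
r11 m[φ0→C] = [22, 18]
r11 m[φ1→C] = [18, 14]
r11 m[φ1→J] = [21, 21]
r11 m[φ2→H] = [15, 11]
r11 m[φ2→R] = [26, 21]
r11 m[φ3→R] = [8, 11]
r11 m[φ3→G] = [27, 29]
r11 m[φ4→J] = [6, 9]
r11 m[φ5→G] = [5, 5]
r11 m[φ6→J] = [4, 9]
r11 m[φ7→J] = [1, 5]
r11 m[φ8→H] = [3, 8]
r11 m[H→φ0] = [18, 19]
r11 m[H→φ2] = [17, 23]
r11 m[H→φ8] = [29, 26]
r11 m[R→φ2] = [8, 11]
r11 m[R→φ3] = [26, 21]
r11 m[C→φ0] = [18, 14]
r11 m[C→φ1] = [22, 18]
r11 m[G→φ3] = [5, 5]
r11 m[G→φ5] = [27, 29]
r11 m[J→φ1] = [11, 23]
r11 m[J→φ4] = [26, 35]
r11 m[J→φ6] = [28, 35]
r11 m[J→φ7] = [31, 39]
fixed point reached at round 11
traceback from H: (H=0, R=1, C=1, G=0, J=0), score=32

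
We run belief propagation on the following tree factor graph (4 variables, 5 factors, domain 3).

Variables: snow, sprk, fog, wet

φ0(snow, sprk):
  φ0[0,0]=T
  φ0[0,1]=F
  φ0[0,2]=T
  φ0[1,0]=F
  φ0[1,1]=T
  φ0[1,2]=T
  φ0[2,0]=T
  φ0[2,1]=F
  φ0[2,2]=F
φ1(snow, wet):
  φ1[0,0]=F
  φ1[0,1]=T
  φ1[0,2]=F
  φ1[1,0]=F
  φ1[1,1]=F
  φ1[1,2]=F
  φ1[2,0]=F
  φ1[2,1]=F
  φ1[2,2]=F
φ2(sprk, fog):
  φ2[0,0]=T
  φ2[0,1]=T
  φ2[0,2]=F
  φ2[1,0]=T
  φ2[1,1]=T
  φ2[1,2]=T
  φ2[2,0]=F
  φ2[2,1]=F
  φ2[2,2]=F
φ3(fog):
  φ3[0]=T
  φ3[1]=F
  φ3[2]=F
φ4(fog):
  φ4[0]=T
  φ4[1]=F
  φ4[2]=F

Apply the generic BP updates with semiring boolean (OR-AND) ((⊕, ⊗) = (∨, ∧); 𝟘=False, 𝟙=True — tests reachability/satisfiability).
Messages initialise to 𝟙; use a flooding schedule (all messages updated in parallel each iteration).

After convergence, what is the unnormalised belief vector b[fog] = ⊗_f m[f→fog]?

init: all messages = 𝟙 over 3 values
r1 m[φ0→snow] = [T, T, T]
r1 m[φ0→sprk] = [T, T, T]
r1 m[φ1→snow] = [T, F, F]
r1 m[φ1→wet] = [F, T, F]
r1 m[φ2→sprk] = [T, T, F]
r1 m[φ2→fog] = [T, T, T]
r1 m[φ3→fog] = [T, F, F]
r1 m[φ4→fog] = [T, F, F]
r1 m[snow→φ0] = [T, T, T]
r1 m[snow→φ1] = [T, T, T]
r1 m[sprk→φ0] = [T, T, T]
r1 m[sprk→φ2] = [T, T, T]
r1 m[fog→φ2] = [T, T, T]
r1 m[fog→φ3] = [T, T, T]
r1 m[fog→φ4] = [T, T, T]
r1 m[wet→φ1] = [T, T, T]
r2 m[φ0→snow] = [T, T, T]
r2 m[φ0→sprk] = [T, T, T]
r2 m[φ1→snow] = [T, F, F]
r2 m[φ1→wet] = [F, T, F]
r2 m[φ2→sprk] = [T, T, F]
r2 m[φ2→fog] = [T, T, T]
r2 m[φ3→fog] = [T, F, F]
r2 m[φ4→fog] = [T, F, F]
r2 m[snow→φ0] = [T, F, F]
r2 m[snow→φ1] = [T, T, T]
r2 m[sprk→φ0] = [T, T, F]
r2 m[sprk→φ2] = [T, T, T]
r2 m[fog→φ2] = [T, F, F]
r2 m[fog→φ3] = [T, F, F]
r2 m[fog→φ4] = [T, F, F]
r2 m[wet→φ1] = [T, T, T]
r3 m[φ0→snow] = [T, T, T]
r3 m[φ0→sprk] = [T, F, T]
r3 m[φ1→snow] = [T, F, F]
r3 m[φ1→wet] = [F, T, F]
r3 m[φ2→sprk] = [T, T, F]
r3 m[φ2→fog] = [T, T, T]
r3 m[φ3→fog] = [T, F, F]
r3 m[φ4→fog] = [T, F, F]
r3 m[snow→φ0] = [T, F, F]
r3 m[snow→φ1] = [T, T, T]
r3 m[sprk→φ0] = [T, T, F]
r3 m[sprk→φ2] = [T, T, T]
r3 m[fog→φ2] = [T, F, F]
r3 m[fog→φ3] = [T, F, F]
r3 m[fog→φ4] = [T, F, F]
r3 m[wet→φ1] = [T, T, T]
r4 m[φ0→snow] = [T, T, T]
r4 m[φ0→sprk] = [T, F, T]
r4 m[φ1→snow] = [T, F, F]
r4 m[φ1→wet] = [F, T, F]
r4 m[φ2→sprk] = [T, T, F]
r4 m[φ2→fog] = [T, T, T]
r4 m[φ3→fog] = [T, F, F]
r4 m[φ4→fog] = [T, F, F]
r4 m[snow→φ0] = [T, F, F]
r4 m[snow→φ1] = [T, T, T]
r4 m[sprk→φ0] = [T, T, F]
r4 m[sprk→φ2] = [T, F, T]
r4 m[fog→φ2] = [T, F, F]
r4 m[fog→φ3] = [T, F, F]
r4 m[fog→φ4] = [T, F, F]
r4 m[wet→φ1] = [T, T, T]
r5 m[φ0→snow] = [T, T, T]
r5 m[φ0→sprk] = [T, F, T]
r5 m[φ1→snow] = [T, F, F]
r5 m[φ1→wet] = [F, T, F]
r5 m[φ2→sprk] = [T, T, F]
r5 m[φ2→fog] = [T, T, F]
r5 m[φ3→fog] = [T, F, F]
r5 m[φ4→fog] = [T, F, F]
r5 m[snow→φ0] = [T, F, F]
r5 m[snow→φ1] = [T, T, T]
r5 m[sprk→φ0] = [T, T, F]
r5 m[sprk→φ2] = [T, F, T]
r5 m[fog→φ2] = [T, F, F]
r5 m[fog→φ3] = [T, F, F]
r5 m[fog→φ4] = [T, F, F]
r5 m[wet→φ1] = [T, T, T]
r6 m[φ0→snow] = [T, T, T]
r6 m[φ0→sprk] = [T, F, T]
r6 m[φ1→snow] = [T, F, F]
r6 m[φ1→wet] = [F, T, F]
r6 m[φ2→sprk] = [T, T, F]
r6 m[φ2→fog] = [T, T, F]
r6 m[φ3→fog] = [T, F, F]
r6 m[φ4→fog] = [T, F, F]
r6 m[snow→φ0] = [T, F, F]
r6 m[snow→φ1] = [T, T, T]
r6 m[sprk→φ0] = [T, T, F]
r6 m[sprk→φ2] = [T, F, T]
r6 m[fog→φ2] = [T, F, F]
r6 m[fog→φ3] = [T, F, F]
r6 m[fog→φ4] = [T, F, F]
r6 m[wet→φ1] = [T, T, T]
fixed point reached at round 6
b[fog] = ⊗ incoming = [T, F, F]

b[fog] = [T, F, F]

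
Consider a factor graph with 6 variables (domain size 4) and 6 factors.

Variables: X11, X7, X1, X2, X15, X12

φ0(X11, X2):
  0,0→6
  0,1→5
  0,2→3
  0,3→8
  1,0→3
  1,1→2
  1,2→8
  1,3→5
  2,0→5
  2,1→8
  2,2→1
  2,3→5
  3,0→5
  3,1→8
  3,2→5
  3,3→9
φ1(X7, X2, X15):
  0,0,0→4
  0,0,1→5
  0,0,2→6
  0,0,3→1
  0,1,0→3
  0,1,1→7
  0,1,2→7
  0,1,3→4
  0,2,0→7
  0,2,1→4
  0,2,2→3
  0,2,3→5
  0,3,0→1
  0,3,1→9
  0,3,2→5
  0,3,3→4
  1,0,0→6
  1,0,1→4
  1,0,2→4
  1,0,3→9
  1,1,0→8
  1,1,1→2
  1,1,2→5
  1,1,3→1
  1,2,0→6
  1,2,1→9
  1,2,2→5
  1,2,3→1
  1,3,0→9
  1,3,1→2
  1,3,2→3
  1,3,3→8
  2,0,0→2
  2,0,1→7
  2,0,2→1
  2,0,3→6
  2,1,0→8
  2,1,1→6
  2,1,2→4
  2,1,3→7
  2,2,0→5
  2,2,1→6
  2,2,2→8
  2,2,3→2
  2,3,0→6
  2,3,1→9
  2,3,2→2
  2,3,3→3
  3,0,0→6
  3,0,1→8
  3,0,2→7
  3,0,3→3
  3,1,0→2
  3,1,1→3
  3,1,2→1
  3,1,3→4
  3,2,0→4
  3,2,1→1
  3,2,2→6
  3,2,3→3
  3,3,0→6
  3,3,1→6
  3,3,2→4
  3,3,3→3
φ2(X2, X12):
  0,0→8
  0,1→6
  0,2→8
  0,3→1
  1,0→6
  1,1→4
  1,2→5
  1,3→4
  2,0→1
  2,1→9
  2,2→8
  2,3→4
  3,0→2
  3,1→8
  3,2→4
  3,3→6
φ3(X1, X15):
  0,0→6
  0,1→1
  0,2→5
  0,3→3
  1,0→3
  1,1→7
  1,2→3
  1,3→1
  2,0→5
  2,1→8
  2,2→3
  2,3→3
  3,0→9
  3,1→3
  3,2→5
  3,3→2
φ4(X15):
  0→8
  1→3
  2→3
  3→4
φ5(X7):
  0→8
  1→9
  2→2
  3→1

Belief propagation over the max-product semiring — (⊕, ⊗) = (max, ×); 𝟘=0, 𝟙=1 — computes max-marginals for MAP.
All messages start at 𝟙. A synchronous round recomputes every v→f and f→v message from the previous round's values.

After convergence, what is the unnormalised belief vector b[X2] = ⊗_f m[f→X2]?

init: all messages = 𝟙 over 4 values
r1 m[φ0→X11] = [8, 8, 8, 9]
r1 m[φ0→X2] = [6, 8, 8, 9]
r1 m[φ1→X7] = [9, 9, 9, 8]
r1 m[φ1→X2] = [9, 8, 9, 9]
r1 m[φ1→X15] = [9, 9, 8, 9]
r1 m[φ2→X2] = [8, 6, 9, 8]
r1 m[φ2→X12] = [8, 9, 8, 6]
r1 m[φ3→X1] = [6, 7, 8, 9]
r1 m[φ3→X15] = [9, 8, 5, 3]
r1 m[φ4→X15] = [8, 3, 3, 4]
r1 m[φ5→X7] = [8, 9, 2, 1]
r1 m[X11→φ0] = [1, 1, 1, 1]
r1 m[X7→φ1] = [1, 1, 1, 1]
r1 m[X7→φ5] = [1, 1, 1, 1]
r1 m[X1→φ3] = [1, 1, 1, 1]
r1 m[X2→φ0] = [1, 1, 1, 1]
r1 m[X2→φ1] = [1, 1, 1, 1]
r1 m[X2→φ2] = [1, 1, 1, 1]
r1 m[X15→φ1] = [1, 1, 1, 1]
r1 m[X15→φ3] = [1, 1, 1, 1]
r1 m[X15→φ4] = [1, 1, 1, 1]
r1 m[X12→φ2] = [1, 1, 1, 1]
r2 m[φ0→X11] = [8, 8, 8, 9]
r2 m[φ0→X2] = [6, 8, 8, 9]
r2 m[φ1→X7] = [9, 9, 9, 8]
r2 m[φ1→X2] = [9, 8, 9, 9]
r2 m[φ1→X15] = [9, 9, 8, 9]
r2 m[φ2→X2] = [8, 6, 9, 8]
r2 m[φ2→X12] = [8, 9, 8, 6]
r2 m[φ3→X1] = [6, 7, 8, 9]
r2 m[φ3→X15] = [9, 8, 5, 3]
r2 m[φ4→X15] = [8, 3, 3, 4]
r2 m[φ5→X7] = [8, 9, 2, 1]
r2 m[X11→φ0] = [1, 1, 1, 1]
r2 m[X7→φ1] = [8, 9, 2, 1]
r2 m[X7→φ5] = [9, 9, 9, 8]
r2 m[X1→φ3] = [1, 1, 1, 1]
r2 m[X2→φ0] = [72, 48, 81, 72]
r2 m[X2→φ1] = [48, 48, 72, 72]
r2 m[X2→φ2] = [54, 64, 72, 81]
r2 m[X15→φ1] = [72, 24, 15, 12]
r2 m[X15→φ3] = [72, 27, 24, 36]
r2 m[X15→φ4] = [81, 72, 40, 27]
r2 m[X12→φ2] = [1, 1, 1, 1]
r3 m[φ0→X11] = [576, 648, 384, 648]
r3 m[φ0→X2] = [6, 8, 8, 9]
r3 m[φ1→X7] = [36288, 46656, 31104, 31104]
r3 m[φ1→X2] = [3888, 5184, 4032, 5832]
r3 m[φ1→X15] = [5832, 5832, 3240, 5184]
r3 m[φ2→X2] = [8, 6, 9, 8]
r3 m[φ2→X12] = [432, 648, 576, 486]
r3 m[φ3→X1] = [432, 216, 360, 648]
r3 m[φ3→X15] = [9, 8, 5, 3]
r3 m[φ4→X15] = [8, 3, 3, 4]
r3 m[φ5→X7] = [8, 9, 2, 1]
r3 m[X11→φ0] = [1, 1, 1, 1]
r3 m[X7→φ1] = [8, 9, 2, 1]
r3 m[X7→φ5] = [9, 9, 9, 8]
r3 m[X1→φ3] = [1, 1, 1, 1]
r3 m[X2→φ0] = [72, 48, 81, 72]
r3 m[X2→φ1] = [48, 48, 72, 72]
r3 m[X2→φ2] = [54, 64, 72, 81]
r3 m[X15→φ1] = [72, 24, 15, 12]
r3 m[X15→φ3] = [72, 27, 24, 36]
r3 m[X15→φ4] = [81, 72, 40, 27]
r3 m[X12→φ2] = [1, 1, 1, 1]
r4 m[φ0→X11] = [576, 648, 384, 648]
r4 m[φ0→X2] = [6, 8, 8, 9]
r4 m[φ1→X7] = [36288, 46656, 31104, 31104]
r4 m[φ1→X2] = [3888, 5184, 4032, 5832]
r4 m[φ1→X15] = [5832, 5832, 3240, 5184]
r4 m[φ2→X2] = [8, 6, 9, 8]
r4 m[φ2→X12] = [432, 648, 576, 486]
r4 m[φ3→X1] = [432, 216, 360, 648]
r4 m[φ3→X15] = [9, 8, 5, 3]
r4 m[φ4→X15] = [8, 3, 3, 4]
r4 m[φ5→X7] = [8, 9, 2, 1]
r4 m[X11→φ0] = [1, 1, 1, 1]
r4 m[X7→φ1] = [8, 9, 2, 1]
r4 m[X7→φ5] = [36288, 46656, 31104, 31104]
r4 m[X1→φ3] = [1, 1, 1, 1]
r4 m[X2→φ0] = [31104, 31104, 36288, 46656]
r4 m[X2→φ1] = [48, 48, 72, 72]
r4 m[X2→φ2] = [23328, 41472, 32256, 52488]
r4 m[X15→φ1] = [72, 24, 15, 12]
r4 m[X15→φ3] = [46656, 17496, 9720, 20736]
r4 m[X15→φ4] = [52488, 46656, 16200, 15552]
r4 m[X12→φ2] = [1, 1, 1, 1]
r5 m[φ0→X11] = [373248, 290304, 248832, 419904]
r5 m[φ0→X2] = [6, 8, 8, 9]
r5 m[φ1→X7] = [36288, 46656, 31104, 31104]
r5 m[φ1→X2] = [3888, 5184, 4032, 5832]
r5 m[φ1→X15] = [5832, 5832, 3240, 5184]
r5 m[φ2→X2] = [8, 6, 9, 8]
r5 m[φ2→X12] = [248832, 419904, 258048, 314928]
r5 m[φ3→X1] = [279936, 139968, 233280, 419904]
r5 m[φ3→X15] = [9, 8, 5, 3]
r5 m[φ4→X15] = [8, 3, 3, 4]
r5 m[φ5→X7] = [8, 9, 2, 1]
r5 m[X11→φ0] = [1, 1, 1, 1]
r5 m[X7→φ1] = [8, 9, 2, 1]
r5 m[X7→φ5] = [36288, 46656, 31104, 31104]
r5 m[X1→φ3] = [1, 1, 1, 1]
r5 m[X2→φ0] = [31104, 31104, 36288, 46656]
r5 m[X2→φ1] = [48, 48, 72, 72]
r5 m[X2→φ2] = [23328, 41472, 32256, 52488]
r5 m[X15→φ1] = [72, 24, 15, 12]
r5 m[X15→φ3] = [46656, 17496, 9720, 20736]
r5 m[X15→φ4] = [52488, 46656, 16200, 15552]
r5 m[X12→φ2] = [1, 1, 1, 1]
r6 m[φ0→X11] = [373248, 290304, 248832, 419904]
r6 m[φ0→X2] = [6, 8, 8, 9]
r6 m[φ1→X7] = [36288, 46656, 31104, 31104]
r6 m[φ1→X2] = [3888, 5184, 4032, 5832]
r6 m[φ1→X15] = [5832, 5832, 3240, 5184]
r6 m[φ2→X2] = [8, 6, 9, 8]
r6 m[φ2→X12] = [248832, 419904, 258048, 314928]
r6 m[φ3→X1] = [279936, 139968, 233280, 419904]
r6 m[φ3→X15] = [9, 8, 5, 3]
r6 m[φ4→X15] = [8, 3, 3, 4]
r6 m[φ5→X7] = [8, 9, 2, 1]
r6 m[X11→φ0] = [1, 1, 1, 1]
r6 m[X7→φ1] = [8, 9, 2, 1]
r6 m[X7→φ5] = [36288, 46656, 31104, 31104]
r6 m[X1→φ3] = [1, 1, 1, 1]
r6 m[X2→φ0] = [31104, 31104, 36288, 46656]
r6 m[X2→φ1] = [48, 48, 72, 72]
r6 m[X2→φ2] = [23328, 41472, 32256, 52488]
r6 m[X15→φ1] = [72, 24, 15, 12]
r6 m[X15→φ3] = [46656, 17496, 9720, 20736]
r6 m[X15→φ4] = [52488, 46656, 16200, 15552]
r6 m[X12→φ2] = [1, 1, 1, 1]
fixed point reached at round 6
b[X2] = ⊗ incoming = [186624, 248832, 290304, 419904]

b[X2] = [186624, 248832, 290304, 419904]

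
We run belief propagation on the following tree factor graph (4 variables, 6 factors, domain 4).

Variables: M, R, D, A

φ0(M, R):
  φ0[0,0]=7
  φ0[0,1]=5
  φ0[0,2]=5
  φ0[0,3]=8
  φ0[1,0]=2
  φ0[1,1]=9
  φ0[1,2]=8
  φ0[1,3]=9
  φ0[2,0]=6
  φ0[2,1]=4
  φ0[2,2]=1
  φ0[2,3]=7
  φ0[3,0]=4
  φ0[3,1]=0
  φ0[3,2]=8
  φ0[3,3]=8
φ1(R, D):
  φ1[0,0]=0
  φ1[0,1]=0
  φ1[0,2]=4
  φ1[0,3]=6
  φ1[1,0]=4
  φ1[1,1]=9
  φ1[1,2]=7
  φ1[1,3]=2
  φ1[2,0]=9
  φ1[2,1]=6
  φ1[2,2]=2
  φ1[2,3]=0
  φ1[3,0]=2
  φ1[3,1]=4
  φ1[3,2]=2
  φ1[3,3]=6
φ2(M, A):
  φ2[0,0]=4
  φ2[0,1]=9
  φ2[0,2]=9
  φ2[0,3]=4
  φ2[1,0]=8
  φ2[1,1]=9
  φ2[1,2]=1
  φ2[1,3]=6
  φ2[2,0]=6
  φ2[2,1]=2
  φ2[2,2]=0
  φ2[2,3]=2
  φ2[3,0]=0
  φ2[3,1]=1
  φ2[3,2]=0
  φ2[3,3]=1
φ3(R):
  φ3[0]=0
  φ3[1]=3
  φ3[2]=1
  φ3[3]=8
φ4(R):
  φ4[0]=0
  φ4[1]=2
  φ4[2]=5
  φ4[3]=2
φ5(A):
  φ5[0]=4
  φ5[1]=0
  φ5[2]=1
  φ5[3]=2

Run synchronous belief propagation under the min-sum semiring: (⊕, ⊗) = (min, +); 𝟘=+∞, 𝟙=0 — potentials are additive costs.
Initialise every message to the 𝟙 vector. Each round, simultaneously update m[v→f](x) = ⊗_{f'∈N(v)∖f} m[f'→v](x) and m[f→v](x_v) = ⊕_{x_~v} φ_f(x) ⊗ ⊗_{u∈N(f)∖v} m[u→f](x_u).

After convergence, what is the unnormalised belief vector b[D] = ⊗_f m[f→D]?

init: all messages = 𝟙 over 4 values
r1 m[φ0→M] = [5, 2, 1, 0]
r1 m[φ0→R] = [2, 0, 1, 7]
r1 m[φ1→R] = [0, 2, 0, 2]
r1 m[φ1→D] = [0, 0, 2, 0]
r1 m[φ2→M] = [4, 1, 0, 0]
r1 m[φ2→A] = [0, 1, 0, 1]
r1 m[φ3→R] = [0, 3, 1, 8]
r1 m[φ4→R] = [0, 2, 5, 2]
r1 m[φ5→A] = [4, 0, 1, 2]
r1 m[M→φ0] = [0, 0, 0, 0]
r1 m[M→φ2] = [0, 0, 0, 0]
r1 m[R→φ0] = [0, 0, 0, 0]
r1 m[R→φ1] = [0, 0, 0, 0]
r1 m[R→φ3] = [0, 0, 0, 0]
r1 m[R→φ4] = [0, 0, 0, 0]
r1 m[D→φ1] = [0, 0, 0, 0]
r1 m[A→φ2] = [0, 0, 0, 0]
r1 m[A→φ5] = [0, 0, 0, 0]
r2 m[φ0→M] = [5, 2, 1, 0]
r2 m[φ0→R] = [2, 0, 1, 7]
r2 m[φ1→R] = [0, 2, 0, 2]
r2 m[φ1→D] = [0, 0, 2, 0]
r2 m[φ2→M] = [4, 1, 0, 0]
r2 m[φ2→A] = [0, 1, 0, 1]
r2 m[φ3→R] = [0, 3, 1, 8]
r2 m[φ4→R] = [0, 2, 5, 2]
r2 m[φ5→A] = [4, 0, 1, 2]
r2 m[M→φ0] = [4, 1, 0, 0]
r2 m[M→φ2] = [5, 2, 1, 0]
r2 m[R→φ0] = [0, 7, 6, 12]
r2 m[R→φ1] = [2, 5, 7, 17]
r2 m[R→φ3] = [2, 4, 6, 11]
r2 m[R→φ4] = [2, 5, 2, 17]
r2 m[D→φ1] = [0, 0, 0, 0]
r2 m[A→φ2] = [4, 0, 1, 2]
r2 m[A→φ5] = [0, 1, 0, 1]
r3 m[φ0→M] = [7, 2, 6, 4]
r3 m[φ0→R] = [3, 0, 1, 7]
r3 m[φ1→R] = [0, 2, 0, 2]
r3 m[φ1→D] = [2, 2, 6, 7]
r3 m[φ2→M] = [6, 2, 1, 1]
r3 m[φ2→A] = [0, 1, 0, 1]
r3 m[φ3→R] = [0, 3, 1, 8]
r3 m[φ4→R] = [0, 2, 5, 2]
r3 m[φ5→A] = [4, 0, 1, 2]
r3 m[M→φ0] = [4, 1, 0, 0]
r3 m[M→φ2] = [5, 2, 1, 0]
r3 m[R→φ0] = [0, 7, 6, 12]
r3 m[R→φ1] = [2, 5, 7, 17]
r3 m[R→φ3] = [2, 4, 6, 11]
r3 m[R→φ4] = [2, 5, 2, 17]
r3 m[D→φ1] = [0, 0, 0, 0]
r3 m[A→φ2] = [4, 0, 1, 2]
r3 m[A→φ5] = [0, 1, 0, 1]
r4 m[φ0→M] = [7, 2, 6, 4]
r4 m[φ0→R] = [3, 0, 1, 7]
r4 m[φ1→R] = [0, 2, 0, 2]
r4 m[φ1→D] = [2, 2, 6, 7]
r4 m[φ2→M] = [6, 2, 1, 1]
r4 m[φ2→A] = [0, 1, 0, 1]
r4 m[φ3→R] = [0, 3, 1, 8]
r4 m[φ4→R] = [0, 2, 5, 2]
r4 m[φ5→A] = [4, 0, 1, 2]
r4 m[M→φ0] = [6, 2, 1, 1]
r4 m[M→φ2] = [7, 2, 6, 4]
r4 m[R→φ0] = [0, 7, 6, 12]
r4 m[R→φ1] = [3, 5, 7, 17]
r4 m[R→φ3] = [3, 4, 6, 11]
r4 m[R→φ4] = [3, 5, 2, 17]
r4 m[D→φ1] = [0, 0, 0, 0]
r4 m[A→φ2] = [4, 0, 1, 2]
r4 m[A→φ5] = [0, 1, 0, 1]
r5 m[φ0→M] = [7, 2, 6, 4]
r5 m[φ0→R] = [4, 1, 2, 8]
r5 m[φ1→R] = [0, 2, 0, 2]
r5 m[φ1→D] = [3, 3, 7, 7]
r5 m[φ2→M] = [6, 2, 1, 1]
r5 m[φ2→A] = [4, 5, 3, 5]
r5 m[φ3→R] = [0, 3, 1, 8]
r5 m[φ4→R] = [0, 2, 5, 2]
r5 m[φ5→A] = [4, 0, 1, 2]
r5 m[M→φ0] = [6, 2, 1, 1]
r5 m[M→φ2] = [7, 2, 6, 4]
r5 m[R→φ0] = [0, 7, 6, 12]
r5 m[R→φ1] = [3, 5, 7, 17]
r5 m[R→φ3] = [3, 4, 6, 11]
r5 m[R→φ4] = [3, 5, 2, 17]
r5 m[D→φ1] = [0, 0, 0, 0]
r5 m[A→φ2] = [4, 0, 1, 2]
r5 m[A→φ5] = [0, 1, 0, 1]
r6 m[φ0→M] = [7, 2, 6, 4]
r6 m[φ0→R] = [4, 1, 2, 8]
r6 m[φ1→R] = [0, 2, 0, 2]
r6 m[φ1→D] = [3, 3, 7, 7]
r6 m[φ2→M] = [6, 2, 1, 1]
r6 m[φ2→A] = [4, 5, 3, 5]
r6 m[φ3→R] = [0, 3, 1, 8]
r6 m[φ4→R] = [0, 2, 5, 2]
r6 m[φ5→A] = [4, 0, 1, 2]
r6 m[M→φ0] = [6, 2, 1, 1]
r6 m[M→φ2] = [7, 2, 6, 4]
r6 m[R→φ0] = [0, 7, 6, 12]
r6 m[R→φ1] = [4, 6, 8, 18]
r6 m[R→φ3] = [4, 5, 7, 12]
r6 m[R→φ4] = [4, 6, 3, 18]
r6 m[D→φ1] = [0, 0, 0, 0]
r6 m[A→φ2] = [4, 0, 1, 2]
r6 m[A→φ5] = [4, 5, 3, 5]
r7 m[φ0→M] = [7, 2, 6, 4]
r7 m[φ0→R] = [4, 1, 2, 8]
r7 m[φ1→R] = [0, 2, 0, 2]
r7 m[φ1→D] = [4, 4, 8, 8]
r7 m[φ2→M] = [6, 2, 1, 1]
r7 m[φ2→A] = [4, 5, 3, 5]
r7 m[φ3→R] = [0, 3, 1, 8]
r7 m[φ4→R] = [0, 2, 5, 2]
r7 m[φ5→A] = [4, 0, 1, 2]
r7 m[M→φ0] = [6, 2, 1, 1]
r7 m[M→φ2] = [7, 2, 6, 4]
r7 m[R→φ0] = [0, 7, 6, 12]
r7 m[R→φ1] = [4, 6, 8, 18]
r7 m[R→φ3] = [4, 5, 7, 12]
r7 m[R→φ4] = [4, 6, 3, 18]
r7 m[D→φ1] = [0, 0, 0, 0]
r7 m[A→φ2] = [4, 0, 1, 2]
r7 m[A→φ5] = [4, 5, 3, 5]
r8 m[φ0→M] = [7, 2, 6, 4]
r8 m[φ0→R] = [4, 1, 2, 8]
r8 m[φ1→R] = [0, 2, 0, 2]
r8 m[φ1→D] = [4, 4, 8, 8]
r8 m[φ2→M] = [6, 2, 1, 1]
r8 m[φ2→A] = [4, 5, 3, 5]
r8 m[φ3→R] = [0, 3, 1, 8]
r8 m[φ4→R] = [0, 2, 5, 2]
r8 m[φ5→A] = [4, 0, 1, 2]
r8 m[M→φ0] = [6, 2, 1, 1]
r8 m[M→φ2] = [7, 2, 6, 4]
r8 m[R→φ0] = [0, 7, 6, 12]
r8 m[R→φ1] = [4, 6, 8, 18]
r8 m[R→φ3] = [4, 5, 7, 12]
r8 m[R→φ4] = [4, 6, 3, 18]
r8 m[D→φ1] = [0, 0, 0, 0]
r8 m[A→φ2] = [4, 0, 1, 2]
r8 m[A→φ5] = [4, 5, 3, 5]
fixed point reached at round 8
b[D] = ⊗ incoming = [4, 4, 8, 8]

b[D] = [4, 4, 8, 8]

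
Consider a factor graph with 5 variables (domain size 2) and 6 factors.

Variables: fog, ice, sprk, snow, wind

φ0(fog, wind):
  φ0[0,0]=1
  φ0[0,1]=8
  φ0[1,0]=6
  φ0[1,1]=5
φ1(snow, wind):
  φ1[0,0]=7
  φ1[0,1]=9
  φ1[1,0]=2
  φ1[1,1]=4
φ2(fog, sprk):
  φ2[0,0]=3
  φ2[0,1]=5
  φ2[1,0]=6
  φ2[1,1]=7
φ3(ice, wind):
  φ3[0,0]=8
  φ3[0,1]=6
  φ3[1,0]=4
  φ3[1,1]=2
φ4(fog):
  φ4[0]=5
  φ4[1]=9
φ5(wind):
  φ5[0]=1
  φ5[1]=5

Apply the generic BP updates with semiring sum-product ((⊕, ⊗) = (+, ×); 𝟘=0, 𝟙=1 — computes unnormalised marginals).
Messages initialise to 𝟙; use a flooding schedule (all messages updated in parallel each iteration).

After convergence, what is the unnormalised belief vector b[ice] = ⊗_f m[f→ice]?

init: all messages = 𝟙 over 2 values
r1 m[φ0→fog] = [9, 11]
r1 m[φ0→wind] = [7, 13]
r1 m[φ1→snow] = [16, 6]
r1 m[φ1→wind] = [9, 13]
r1 m[φ2→fog] = [8, 13]
r1 m[φ2→sprk] = [9, 12]
r1 m[φ3→ice] = [14, 6]
r1 m[φ3→wind] = [12, 8]
r1 m[φ4→fog] = [5, 9]
r1 m[φ5→wind] = [1, 5]
r1 m[fog→φ0] = [1, 1]
r1 m[fog→φ2] = [1, 1]
r1 m[fog→φ4] = [1, 1]
r1 m[ice→φ3] = [1, 1]
r1 m[sprk→φ2] = [1, 1]
r1 m[snow→φ1] = [1, 1]
r1 m[wind→φ0] = [1, 1]
r1 m[wind→φ1] = [1, 1]
r1 m[wind→φ3] = [1, 1]
r1 m[wind→φ5] = [1, 1]
r2 m[φ0→fog] = [9, 11]
r2 m[φ0→wind] = [7, 13]
r2 m[φ1→snow] = [16, 6]
r2 m[φ1→wind] = [9, 13]
r2 m[φ2→fog] = [8, 13]
r2 m[φ2→sprk] = [9, 12]
r2 m[φ3→ice] = [14, 6]
r2 m[φ3→wind] = [12, 8]
r2 m[φ4→fog] = [5, 9]
r2 m[φ5→wind] = [1, 5]
r2 m[fog→φ0] = [40, 117]
r2 m[fog→φ2] = [45, 99]
r2 m[fog→φ4] = [72, 143]
r2 m[ice→φ3] = [1, 1]
r2 m[sprk→φ2] = [1, 1]
r2 m[snow→φ1] = [1, 1]
r2 m[wind→φ0] = [108, 520]
r2 m[wind→φ1] = [84, 520]
r2 m[wind→φ3] = [63, 845]
r2 m[wind→φ5] = [756, 1352]
r3 m[φ0→fog] = [4268, 3248]
r3 m[φ0→wind] = [742, 905]
r3 m[φ1→snow] = [5268, 2248]
r3 m[φ1→wind] = [9, 13]
r3 m[φ2→fog] = [8, 13]
r3 m[φ2→sprk] = [729, 918]
r3 m[φ3→ice] = [5574, 1942]
r3 m[φ3→wind] = [12, 8]
r3 m[φ4→fog] = [5, 9]
r3 m[φ5→wind] = [1, 5]
r3 m[fog→φ0] = [40, 117]
r3 m[fog→φ2] = [45, 99]
r3 m[fog→φ4] = [72, 143]
r3 m[ice→φ3] = [1, 1]
r3 m[sprk→φ2] = [1, 1]
r3 m[snow→φ1] = [1, 1]
r3 m[wind→φ0] = [108, 520]
r3 m[wind→φ1] = [84, 520]
r3 m[wind→φ3] = [63, 845]
r3 m[wind→φ5] = [756, 1352]
r4 m[φ0→fog] = [4268, 3248]
r4 m[φ0→wind] = [742, 905]
r4 m[φ1→snow] = [5268, 2248]
r4 m[φ1→wind] = [9, 13]
r4 m[φ2→fog] = [8, 13]
r4 m[φ2→sprk] = [729, 918]
r4 m[φ3→ice] = [5574, 1942]
r4 m[φ3→wind] = [12, 8]
r4 m[φ4→fog] = [5, 9]
r4 m[φ5→wind] = [1, 5]
r4 m[fog→φ0] = [40, 117]
r4 m[fog→φ2] = [21340, 29232]
r4 m[fog→φ4] = [34144, 42224]
r4 m[ice→φ3] = [1, 1]
r4 m[sprk→φ2] = [1, 1]
r4 m[snow→φ1] = [1, 1]
r4 m[wind→φ0] = [108, 520]
r4 m[wind→φ1] = [8904, 36200]
r4 m[wind→φ3] = [6678, 58825]
r4 m[wind→φ5] = [80136, 94120]
r5 m[φ0→fog] = [4268, 3248]
r5 m[φ0→wind] = [742, 905]
r5 m[φ1→snow] = [388128, 162608]
r5 m[φ1→wind] = [9, 13]
r5 m[φ2→fog] = [8, 13]
r5 m[φ2→sprk] = [239412, 311324]
r5 m[φ3→ice] = [406374, 144362]
r5 m[φ3→wind] = [12, 8]
r5 m[φ4→fog] = [5, 9]
r5 m[φ5→wind] = [1, 5]
r5 m[fog→φ0] = [40, 117]
r5 m[fog→φ2] = [21340, 29232]
r5 m[fog→φ4] = [34144, 42224]
r5 m[ice→φ3] = [1, 1]
r5 m[sprk→φ2] = [1, 1]
r5 m[snow→φ1] = [1, 1]
r5 m[wind→φ0] = [108, 520]
r5 m[wind→φ1] = [8904, 36200]
r5 m[wind→φ3] = [6678, 58825]
r5 m[wind→φ5] = [80136, 94120]
r6 m[φ0→fog] = [4268, 3248]
r6 m[φ0→wind] = [742, 905]
r6 m[φ1→snow] = [388128, 162608]
r6 m[φ1→wind] = [9, 13]
r6 m[φ2→fog] = [8, 13]
r6 m[φ2→sprk] = [239412, 311324]
r6 m[φ3→ice] = [406374, 144362]
r6 m[φ3→wind] = [12, 8]
r6 m[φ4→fog] = [5, 9]
r6 m[φ5→wind] = [1, 5]
r6 m[fog→φ0] = [40, 117]
r6 m[fog→φ2] = [21340, 29232]
r6 m[fog→φ4] = [34144, 42224]
r6 m[ice→φ3] = [1, 1]
r6 m[sprk→φ2] = [1, 1]
r6 m[snow→φ1] = [1, 1]
r6 m[wind→φ0] = [108, 520]
r6 m[wind→φ1] = [8904, 36200]
r6 m[wind→φ3] = [6678, 58825]
r6 m[wind→φ5] = [80136, 94120]
fixed point reached at round 6
b[ice] = ⊗ incoming = [406374, 144362]

b[ice] = [406374, 144362]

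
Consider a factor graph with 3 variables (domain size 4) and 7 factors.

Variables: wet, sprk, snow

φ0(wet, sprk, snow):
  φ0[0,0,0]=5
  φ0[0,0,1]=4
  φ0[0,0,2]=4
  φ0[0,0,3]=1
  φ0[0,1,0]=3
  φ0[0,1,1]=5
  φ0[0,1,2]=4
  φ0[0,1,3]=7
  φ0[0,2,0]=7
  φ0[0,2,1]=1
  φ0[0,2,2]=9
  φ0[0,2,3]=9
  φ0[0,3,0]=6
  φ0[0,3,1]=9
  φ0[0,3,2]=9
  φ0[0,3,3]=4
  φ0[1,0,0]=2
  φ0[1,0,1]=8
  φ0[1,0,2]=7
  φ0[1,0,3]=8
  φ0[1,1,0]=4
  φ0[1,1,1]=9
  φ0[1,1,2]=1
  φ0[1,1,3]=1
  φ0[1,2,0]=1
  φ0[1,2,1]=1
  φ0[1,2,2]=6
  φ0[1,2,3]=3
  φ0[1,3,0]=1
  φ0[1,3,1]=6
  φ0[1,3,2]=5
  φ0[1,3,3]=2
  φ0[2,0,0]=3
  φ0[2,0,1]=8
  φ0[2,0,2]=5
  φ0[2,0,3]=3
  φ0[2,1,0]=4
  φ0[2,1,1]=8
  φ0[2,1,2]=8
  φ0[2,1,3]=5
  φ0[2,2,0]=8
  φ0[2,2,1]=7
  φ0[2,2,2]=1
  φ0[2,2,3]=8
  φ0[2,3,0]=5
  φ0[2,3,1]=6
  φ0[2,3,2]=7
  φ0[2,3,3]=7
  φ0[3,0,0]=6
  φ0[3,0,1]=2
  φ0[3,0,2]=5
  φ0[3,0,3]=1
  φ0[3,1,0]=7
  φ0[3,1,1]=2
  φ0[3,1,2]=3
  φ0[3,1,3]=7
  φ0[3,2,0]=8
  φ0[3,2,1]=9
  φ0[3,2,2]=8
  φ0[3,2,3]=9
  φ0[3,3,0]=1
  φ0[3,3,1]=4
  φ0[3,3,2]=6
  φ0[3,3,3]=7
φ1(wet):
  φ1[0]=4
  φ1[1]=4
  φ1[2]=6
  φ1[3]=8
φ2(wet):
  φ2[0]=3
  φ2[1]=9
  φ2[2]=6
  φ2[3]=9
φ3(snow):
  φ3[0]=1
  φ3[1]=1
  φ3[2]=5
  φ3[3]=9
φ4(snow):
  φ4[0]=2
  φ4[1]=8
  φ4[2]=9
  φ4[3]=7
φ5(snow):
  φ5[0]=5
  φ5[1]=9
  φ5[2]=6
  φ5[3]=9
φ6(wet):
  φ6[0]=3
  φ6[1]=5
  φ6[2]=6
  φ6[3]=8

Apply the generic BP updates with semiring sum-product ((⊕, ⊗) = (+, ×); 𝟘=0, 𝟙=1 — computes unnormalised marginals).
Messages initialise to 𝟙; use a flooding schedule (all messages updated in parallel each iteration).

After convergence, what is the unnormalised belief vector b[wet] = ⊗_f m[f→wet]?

b[wet] = [738180, 2677680, 4535784, 12091392]

init: all messages = 𝟙 over 4 values
r1 m[φ0→wet] = [87, 65, 93, 85]
r1 m[φ0→sprk] = [72, 78, 95, 85]
r1 m[φ0→snow] = [71, 89, 88, 82]
r1 m[φ1→wet] = [4, 4, 6, 8]
r1 m[φ2→wet] = [3, 9, 6, 9]
r1 m[φ3→snow] = [1, 1, 5, 9]
r1 m[φ4→snow] = [2, 8, 9, 7]
r1 m[φ5→snow] = [5, 9, 6, 9]
r1 m[φ6→wet] = [3, 5, 6, 8]
r1 m[wet→φ0] = [1, 1, 1, 1]
r1 m[wet→φ1] = [1, 1, 1, 1]
r1 m[wet→φ2] = [1, 1, 1, 1]
r1 m[wet→φ6] = [1, 1, 1, 1]
r1 m[sprk→φ0] = [1, 1, 1, 1]
r1 m[snow→φ0] = [1, 1, 1, 1]
r1 m[snow→φ3] = [1, 1, 1, 1]
r1 m[snow→φ4] = [1, 1, 1, 1]
r1 m[snow→φ5] = [1, 1, 1, 1]
r2 m[φ0→wet] = [87, 65, 93, 85]
r2 m[φ0→sprk] = [72, 78, 95, 85]
r2 m[φ0→snow] = [71, 89, 88, 82]
r2 m[φ1→wet] = [4, 4, 6, 8]
r2 m[φ2→wet] = [3, 9, 6, 9]
r2 m[φ3→snow] = [1, 1, 5, 9]
r2 m[φ4→snow] = [2, 8, 9, 7]
r2 m[φ5→snow] = [5, 9, 6, 9]
r2 m[φ6→wet] = [3, 5, 6, 8]
r2 m[wet→φ0] = [36, 180, 216, 576]
r2 m[wet→φ1] = [783, 2925, 3348, 6120]
r2 m[wet→φ2] = [1044, 1300, 3348, 5440]
r2 m[wet→φ6] = [1044, 2340, 3348, 6120]
r2 m[sprk→φ0] = [1, 1, 1, 1]
r2 m[snow→φ0] = [10, 72, 270, 567]
r2 m[snow→φ3] = [710, 6408, 4752, 5166]
r2 m[snow→φ4] = [355, 801, 2640, 6642]
r2 m[snow→φ5] = [142, 712, 3960, 5166]
r3 m[φ0→wet] = [20505, 14876, 20999, 20992]
r3 m[φ0→sprk] = [3347028, 4558248, 6655896, 5481864]
r3 m[φ0→snow] = [19188, 21060, 21564, 22068]
r3 m[φ1→wet] = [4, 4, 6, 8]
r3 m[φ2→wet] = [3, 9, 6, 9]
r3 m[φ3→snow] = [1, 1, 5, 9]
r3 m[φ4→snow] = [2, 8, 9, 7]
r3 m[φ5→snow] = [5, 9, 6, 9]
r3 m[φ6→wet] = [3, 5, 6, 8]
r3 m[wet→φ0] = [36, 180, 216, 576]
r3 m[wet→φ1] = [783, 2925, 3348, 6120]
r3 m[wet→φ2] = [1044, 1300, 3348, 5440]
r3 m[wet→φ6] = [1044, 2340, 3348, 6120]
r3 m[sprk→φ0] = [1, 1, 1, 1]
r3 m[snow→φ0] = [10, 72, 270, 567]
r3 m[snow→φ3] = [710, 6408, 4752, 5166]
r3 m[snow→φ4] = [355, 801, 2640, 6642]
r3 m[snow→φ5] = [142, 712, 3960, 5166]
r4 m[φ0→wet] = [20505, 14876, 20999, 20992]
r4 m[φ0→sprk] = [3347028, 4558248, 6655896, 5481864]
r4 m[φ0→snow] = [19188, 21060, 21564, 22068]
r4 m[φ1→wet] = [4, 4, 6, 8]
r4 m[φ2→wet] = [3, 9, 6, 9]
r4 m[φ3→snow] = [1, 1, 5, 9]
r4 m[φ4→snow] = [2, 8, 9, 7]
r4 m[φ5→snow] = [5, 9, 6, 9]
r4 m[φ6→wet] = [3, 5, 6, 8]
r4 m[wet→φ0] = [36, 180, 216, 576]
r4 m[wet→φ1] = [184545, 669420, 755964, 1511424]
r4 m[wet→φ2] = [246060, 297520, 755964, 1343488]
r4 m[wet→φ6] = [246060, 535536, 755964, 1511424]
r4 m[sprk→φ0] = [1, 1, 1, 1]
r4 m[snow→φ0] = [10, 72, 270, 567]
r4 m[snow→φ3] = [191880, 1516320, 1164456, 1390284]
r4 m[snow→φ4] = [95940, 189540, 646920, 1787508]
r4 m[snow→φ5] = [38376, 168480, 970380, 1390284]
r5 m[φ0→wet] = [20505, 14876, 20999, 20992]
r5 m[φ0→sprk] = [3347028, 4558248, 6655896, 5481864]
r5 m[φ0→snow] = [19188, 21060, 21564, 22068]
r5 m[φ1→wet] = [4, 4, 6, 8]
r5 m[φ2→wet] = [3, 9, 6, 9]
r5 m[φ3→snow] = [1, 1, 5, 9]
r5 m[φ4→snow] = [2, 8, 9, 7]
r5 m[φ5→snow] = [5, 9, 6, 9]
r5 m[φ6→wet] = [3, 5, 6, 8]
r5 m[wet→φ0] = [36, 180, 216, 576]
r5 m[wet→φ1] = [184545, 669420, 755964, 1511424]
r5 m[wet→φ2] = [246060, 297520, 755964, 1343488]
r5 m[wet→φ6] = [246060, 535536, 755964, 1511424]
r5 m[sprk→φ0] = [1, 1, 1, 1]
r5 m[snow→φ0] = [10, 72, 270, 567]
r5 m[snow→φ3] = [191880, 1516320, 1164456, 1390284]
r5 m[snow→φ4] = [95940, 189540, 646920, 1787508]
r5 m[snow→φ5] = [38376, 168480, 970380, 1390284]
fixed point reached at round 5
b[wet] = ⊗ incoming = [738180, 2677680, 4535784, 12091392]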